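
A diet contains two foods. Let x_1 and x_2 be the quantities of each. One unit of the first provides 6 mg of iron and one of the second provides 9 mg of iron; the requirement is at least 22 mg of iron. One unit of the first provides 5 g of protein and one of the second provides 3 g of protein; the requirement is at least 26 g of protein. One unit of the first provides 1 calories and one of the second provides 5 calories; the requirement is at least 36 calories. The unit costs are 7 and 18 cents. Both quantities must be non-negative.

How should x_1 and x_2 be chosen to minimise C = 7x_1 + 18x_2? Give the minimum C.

x_1 = 1, x_2 = 7, minimum C = 133

Feasible corners and C = 7x_1 + 18x_2:
  (0, 26/3) → C = 156
  (36, 0) → C = 252
  (1, 7) → C = 133
The feasible region is unbounded (it extends along (0, 1), (1, 0)), but C strictly increases along every unbounded feasible direction, so there is no improving ray and the minimum is attained at a vertex.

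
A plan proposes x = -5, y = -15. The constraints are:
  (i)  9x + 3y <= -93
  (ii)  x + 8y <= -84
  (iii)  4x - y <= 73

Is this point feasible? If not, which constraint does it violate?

not feasible — violates (i)

Constraint (i): 9x + 3y = -90, which is not ≤ -93. All other constraints are satisfied.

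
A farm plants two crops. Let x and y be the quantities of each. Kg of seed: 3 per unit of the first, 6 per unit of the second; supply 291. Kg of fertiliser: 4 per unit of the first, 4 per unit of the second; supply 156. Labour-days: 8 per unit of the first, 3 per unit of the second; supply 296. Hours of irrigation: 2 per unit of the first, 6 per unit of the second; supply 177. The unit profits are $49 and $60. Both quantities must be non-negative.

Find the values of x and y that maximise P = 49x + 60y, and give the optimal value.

x = 57/4, y = 99/4, maximum P = 8733/4

Vertices and P = 49x + 60y:
  (0, 0) → P = 0
  (0, 59/2) → P = 1770
  (37, 0) → P = 1813
  (179/5, 16/5) → P = 9731/5
  (57/4, 99/4) → P = 8733/4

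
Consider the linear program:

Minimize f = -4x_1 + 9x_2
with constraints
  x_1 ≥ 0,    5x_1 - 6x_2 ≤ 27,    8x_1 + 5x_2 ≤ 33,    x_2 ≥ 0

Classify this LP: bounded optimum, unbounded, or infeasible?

bounded optimum

Feasible corners and f = -4x_1 + 9x_2:
  (0, 33/5) → f = 297/5
  (0, 0) → f = 0
  (33/8, 0) → f = -33/2
The feasible region has finitely many vertices and no improving ray; the minimum is -33/2 at (33/8, 0).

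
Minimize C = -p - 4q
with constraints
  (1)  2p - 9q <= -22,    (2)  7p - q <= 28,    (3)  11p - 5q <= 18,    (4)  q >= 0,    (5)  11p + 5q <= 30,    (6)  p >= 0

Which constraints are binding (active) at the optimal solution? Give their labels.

(5) and (6)

Extreme points and C = -p - 4q:
  (160/109, 302/109) → C = -1368/109
  (0, 22/9) → C = -88/9
  (0, 6) → C = -24

The minimum is at (0, 6). Substituting into each constraint, equality holds for (5) and (6); the remaining constraints have slack.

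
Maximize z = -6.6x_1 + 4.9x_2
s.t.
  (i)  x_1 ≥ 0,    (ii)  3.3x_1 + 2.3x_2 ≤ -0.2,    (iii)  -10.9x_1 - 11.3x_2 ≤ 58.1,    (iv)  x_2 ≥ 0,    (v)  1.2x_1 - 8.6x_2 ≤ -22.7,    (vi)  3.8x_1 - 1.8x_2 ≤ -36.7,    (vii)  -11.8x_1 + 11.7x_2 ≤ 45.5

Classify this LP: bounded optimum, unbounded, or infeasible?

The boundaries 3.8x_1 - 1.8x_2 = -36.7 and -11.8x_1 + 11.7x_2 = 45.5 meet at (-1287/86, -4336/387), but that point violates x_1 ≥ 0. Every candidate vertex is excluded by some other constraint, so the feasible region is empty.

infeasible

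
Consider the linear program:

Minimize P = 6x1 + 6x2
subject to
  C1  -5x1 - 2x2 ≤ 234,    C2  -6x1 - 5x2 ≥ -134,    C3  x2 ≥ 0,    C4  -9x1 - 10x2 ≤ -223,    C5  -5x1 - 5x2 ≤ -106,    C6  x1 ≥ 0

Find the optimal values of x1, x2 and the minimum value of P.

Corner points and P = 6x1 + 6x2:
  (15, 44/5) → P = 714/5
  (0, 134/5) → P = 804/5
  (0, 223/10) → P = 669/5

x1 = 0, x2 = 223/10, minimum P = 669/5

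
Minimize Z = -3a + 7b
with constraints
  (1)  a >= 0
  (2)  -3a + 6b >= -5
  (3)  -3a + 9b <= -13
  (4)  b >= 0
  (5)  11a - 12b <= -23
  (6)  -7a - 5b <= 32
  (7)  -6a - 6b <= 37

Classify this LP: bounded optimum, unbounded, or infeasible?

infeasible

The boundaries a = 0 and 11a - 12b = -23 meet at (0, 23/12), but that point violates -3a + 9b ≤ -13. Every candidate vertex is excluded by some other constraint, so the feasible region is empty.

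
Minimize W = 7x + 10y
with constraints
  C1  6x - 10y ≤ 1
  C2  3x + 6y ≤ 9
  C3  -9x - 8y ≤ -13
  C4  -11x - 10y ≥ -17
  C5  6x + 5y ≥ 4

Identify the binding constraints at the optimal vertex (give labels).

C1 and C3

Vertices and W = 7x + 10y:
  (1, 1/2) → W = 12
  (18/17, 91/170) → W = 217/17
  (1/5, 7/5) → W = 77/5
  (1/3, 4/3) → W = 47/3

The minimum is at (1, 1/2). Substituting into each constraint, equality holds for C1 and C3; the remaining constraints have slack.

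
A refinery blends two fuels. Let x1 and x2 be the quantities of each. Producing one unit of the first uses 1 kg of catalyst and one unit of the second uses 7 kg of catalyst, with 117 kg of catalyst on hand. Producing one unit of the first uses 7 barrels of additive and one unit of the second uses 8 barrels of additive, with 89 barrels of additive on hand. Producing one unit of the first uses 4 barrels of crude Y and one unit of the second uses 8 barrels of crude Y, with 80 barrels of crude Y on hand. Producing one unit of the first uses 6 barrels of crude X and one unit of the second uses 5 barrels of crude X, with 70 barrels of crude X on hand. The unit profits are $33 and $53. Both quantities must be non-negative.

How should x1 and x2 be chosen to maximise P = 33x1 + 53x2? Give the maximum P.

Extreme points and P = 33x1 + 53x2:
  (0, 0) → P = 0
  (0, 10) → P = 530
  (35/3, 0) → P = 385
  (3, 17/2) → P = 1099/2
  (115/13, 44/13) → P = 6127/13

x1 = 3, x2 = 17/2, maximum P = 1099/2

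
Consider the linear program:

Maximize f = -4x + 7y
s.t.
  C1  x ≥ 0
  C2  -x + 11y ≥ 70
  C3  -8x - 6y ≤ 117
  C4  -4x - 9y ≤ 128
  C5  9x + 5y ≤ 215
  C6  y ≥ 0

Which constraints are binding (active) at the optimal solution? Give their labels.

Extreme points and f = -4x + 7y:
  (0, 70/11) → f = 490/11
  (0, 43) → f = 301
  (155/8, 65/8) → f = -165/8

The maximum is at (0, 43). Substituting into each constraint, equality holds for C1 and C5; the remaining constraints have slack.

C1 and C5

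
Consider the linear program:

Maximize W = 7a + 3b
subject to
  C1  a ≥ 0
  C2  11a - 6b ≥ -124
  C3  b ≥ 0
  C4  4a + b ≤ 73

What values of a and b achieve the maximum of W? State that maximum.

Corner points and W = 7a + 3b:
  (0, 62/3) → W = 62
  (0, 0) → W = 0
  (314/35, 1299/35) → W = 1219/7
  (73/4, 0) → W = 511/4

a = 314/35, b = 1299/35, maximum W = 1219/7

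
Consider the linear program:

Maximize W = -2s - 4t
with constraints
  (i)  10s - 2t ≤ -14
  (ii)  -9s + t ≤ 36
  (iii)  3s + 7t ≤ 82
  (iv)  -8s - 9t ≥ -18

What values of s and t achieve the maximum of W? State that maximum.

s = -29/4, t = -117/4, maximum W = 263/2

Extreme points and W = -2s - 4t:
  (-29/4, -117/4) → W = 263/2
  (-45/53, 146/53) → W = -494/53
  (-306/89, 450/89) → W = -1188/89

The optimum lies where 10s - 2t = -14 and -9s + t = 36.
Solving simultaneously gives s = -29/4, t = -117/4.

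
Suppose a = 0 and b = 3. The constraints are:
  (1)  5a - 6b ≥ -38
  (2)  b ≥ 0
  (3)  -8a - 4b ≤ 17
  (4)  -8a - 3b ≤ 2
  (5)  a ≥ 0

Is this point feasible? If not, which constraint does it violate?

(1): -18 ≥ -38 ✓
(2): 3 ≥ 0 ✓
(3): -12 ≤ 17 ✓
(4): -9 ≤ 2 ✓
(5): 0 ≥ 0 ✓

feasible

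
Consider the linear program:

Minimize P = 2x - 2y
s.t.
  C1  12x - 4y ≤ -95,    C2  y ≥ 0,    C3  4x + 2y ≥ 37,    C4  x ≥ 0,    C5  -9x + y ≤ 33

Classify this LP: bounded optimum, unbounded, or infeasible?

From the feasible point (0, 95/4), moving in the direction (4, 12) keeps every constraint satisfied while P decreases without bound.

unbounded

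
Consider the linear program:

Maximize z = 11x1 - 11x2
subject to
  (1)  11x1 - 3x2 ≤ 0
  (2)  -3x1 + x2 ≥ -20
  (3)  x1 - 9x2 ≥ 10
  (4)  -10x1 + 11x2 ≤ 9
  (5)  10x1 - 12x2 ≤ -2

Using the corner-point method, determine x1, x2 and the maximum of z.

Corner points and z = 11x1 - 11x2:
  (-191/79, -109/79) → z = -902/79
  (-23/13, -17/13) → z = -66/13
  (-43/5, -7) → z = -88/5

The binding constraints are x1 - 9x2 = 10 and 10x1 - 12x2 = -2.
Solving simultaneously gives x1 = -23/13, x2 = -17/13.

x1 = -23/13, x2 = -17/13, maximum z = -66/13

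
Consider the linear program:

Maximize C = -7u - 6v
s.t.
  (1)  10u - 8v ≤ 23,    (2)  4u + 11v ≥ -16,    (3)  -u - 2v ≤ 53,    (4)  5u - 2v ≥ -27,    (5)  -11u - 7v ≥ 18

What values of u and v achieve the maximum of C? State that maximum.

The optimum lies where 4u + 11v = -16 and 5u - 2v = -27.
Solving simultaneously gives u = -47/9, v = 4/9.

u = -47/9, v = 4/9, maximum C = 305/9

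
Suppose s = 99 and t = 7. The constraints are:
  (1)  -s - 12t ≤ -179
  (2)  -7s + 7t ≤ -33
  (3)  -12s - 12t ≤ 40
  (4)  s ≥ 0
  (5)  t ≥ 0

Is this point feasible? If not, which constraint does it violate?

feasible

(1): -183 ≤ -179 ✓
(2): -644 ≤ -33 ✓
(3): -1272 ≤ 40 ✓
(4): 99 ≥ 0 ✓
(5): 7 ≥ 0 ✓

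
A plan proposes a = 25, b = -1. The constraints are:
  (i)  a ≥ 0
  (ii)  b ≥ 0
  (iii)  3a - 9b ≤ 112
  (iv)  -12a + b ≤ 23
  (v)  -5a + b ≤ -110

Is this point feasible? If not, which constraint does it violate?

Constraint (ii): b = -1, which is not ≥ 0. All other constraints are satisfied.

not feasible — violates (ii)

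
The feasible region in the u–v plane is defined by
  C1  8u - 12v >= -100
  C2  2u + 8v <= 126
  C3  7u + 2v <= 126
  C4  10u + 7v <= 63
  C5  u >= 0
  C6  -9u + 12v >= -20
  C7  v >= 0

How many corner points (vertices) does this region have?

Intersecting each pair of boundary lines and keeping only the points that satisfy every inequality leaves:
  (7/22, 94/11)
  (0, 25/3)
  (896/183, 367/183)
  (0, 0)
  (20/9, 0)

5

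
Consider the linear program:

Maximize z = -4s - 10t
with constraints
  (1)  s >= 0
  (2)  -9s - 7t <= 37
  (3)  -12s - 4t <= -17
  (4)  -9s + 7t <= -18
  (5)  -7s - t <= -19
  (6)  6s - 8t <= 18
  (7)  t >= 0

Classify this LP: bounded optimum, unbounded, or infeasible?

Corner points and z = -4s - 10t:
  (151/58, 45/58) → z = -527/29
  (19/7, 0) → z = -76/7
  (3, 0) → z = -12
The feasible region has finitely many vertices and no improving ray; the maximum is -76/7 at (19/7, 0).

bounded optimum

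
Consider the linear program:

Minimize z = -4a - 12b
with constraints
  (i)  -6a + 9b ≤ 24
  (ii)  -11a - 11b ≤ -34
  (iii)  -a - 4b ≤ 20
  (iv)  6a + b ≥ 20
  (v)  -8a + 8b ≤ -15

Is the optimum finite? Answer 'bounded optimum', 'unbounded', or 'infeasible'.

unbounded

From the feasible point (109/8, 47/4), moving in the direction (9, 6) keeps every constraint satisfied while z decreases without bound.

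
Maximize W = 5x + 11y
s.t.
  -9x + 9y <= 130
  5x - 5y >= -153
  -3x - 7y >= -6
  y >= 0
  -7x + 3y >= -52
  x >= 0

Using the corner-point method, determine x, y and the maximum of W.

x = 2, y = 0, maximum W = 10

At the optimal vertex, -3x - 7y = -6 and y = 0.
Solving simultaneously gives x = 2, y = 0.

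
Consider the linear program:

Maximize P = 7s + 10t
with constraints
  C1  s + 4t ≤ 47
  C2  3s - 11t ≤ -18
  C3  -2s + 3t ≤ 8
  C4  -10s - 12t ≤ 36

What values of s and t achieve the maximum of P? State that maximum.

Corner points and P = 7s + 10t:
  (445/23, 159/23) → P = 4705/23
  (109/11, 102/11) → P = 1783/11
  (-34/13, 12/13) → P = -118/13

s = 445/23, t = 159/23, maximum P = 4705/23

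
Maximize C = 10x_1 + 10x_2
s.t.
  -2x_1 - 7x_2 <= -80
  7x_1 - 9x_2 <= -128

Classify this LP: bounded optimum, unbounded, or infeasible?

unbounded

From the feasible point (-176/67, 816/67), moving in the direction (9, 7) keeps every constraint satisfied while C increases without bound.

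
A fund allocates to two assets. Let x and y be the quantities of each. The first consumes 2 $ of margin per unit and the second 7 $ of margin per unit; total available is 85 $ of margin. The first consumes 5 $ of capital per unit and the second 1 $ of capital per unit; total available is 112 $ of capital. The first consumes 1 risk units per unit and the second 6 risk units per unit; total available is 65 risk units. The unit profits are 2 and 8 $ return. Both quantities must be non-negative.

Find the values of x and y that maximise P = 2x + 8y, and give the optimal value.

x = 11, y = 9, maximum P = 94

Corner points and P = 2x + 8y:
  (0, 0) → P = 0
  (0, 65/6) → P = 260/3
  (112/5, 0) → P = 224/5
  (233/11, 67/11) → P = 1002/11
  (11, 9) → P = 94

At the optimal vertex, 2x + 7y = 85 and x + 6y = 65.
Solving simultaneously gives x = 11, y = 9.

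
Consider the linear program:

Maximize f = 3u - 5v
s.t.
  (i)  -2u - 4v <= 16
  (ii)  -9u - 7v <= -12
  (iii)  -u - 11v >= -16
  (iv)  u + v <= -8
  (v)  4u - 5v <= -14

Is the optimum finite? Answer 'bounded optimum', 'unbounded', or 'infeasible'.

infeasible

The boundaries -2u - 4v = 16 and -u - 11v = -16 meet at (-40/3, 8/3), but that point violates -9u - 7v ≤ -12. Every candidate vertex is excluded by some other constraint, so the feasible region is empty.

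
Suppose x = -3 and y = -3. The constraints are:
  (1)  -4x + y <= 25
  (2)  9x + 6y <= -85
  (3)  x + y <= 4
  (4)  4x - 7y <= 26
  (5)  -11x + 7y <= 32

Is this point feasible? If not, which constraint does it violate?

Constraint (2): 9x + 6y = -45, which is not ≤ -85. All other constraints are satisfied.

not feasible — violates (2)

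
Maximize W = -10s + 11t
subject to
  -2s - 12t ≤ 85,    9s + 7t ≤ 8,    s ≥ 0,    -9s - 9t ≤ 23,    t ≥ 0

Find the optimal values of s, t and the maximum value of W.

s = 0, t = 8/7, maximum W = 88/7

Feasible corners and W = -10s + 11t:
  (0, 8/7) → W = 88/7
  (8/9, 0) → W = -80/9
  (0, 0) → W = 0

The binding constraints are 9s + 7t = 8 and s = 0.
Solving simultaneously gives s = 0, t = 8/7.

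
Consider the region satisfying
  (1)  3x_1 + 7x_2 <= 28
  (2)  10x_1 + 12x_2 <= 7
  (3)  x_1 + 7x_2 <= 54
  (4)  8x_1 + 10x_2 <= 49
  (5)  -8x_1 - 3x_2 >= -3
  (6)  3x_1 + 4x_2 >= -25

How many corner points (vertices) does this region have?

5

Of the 15 pairwise boundary intersections, those satisfying every inequality are:
  (-287/34, 259/34)
  (-13, 67/7)
  (5/22, 13/33)
  (-23, 11)
  (87/23, -209/23)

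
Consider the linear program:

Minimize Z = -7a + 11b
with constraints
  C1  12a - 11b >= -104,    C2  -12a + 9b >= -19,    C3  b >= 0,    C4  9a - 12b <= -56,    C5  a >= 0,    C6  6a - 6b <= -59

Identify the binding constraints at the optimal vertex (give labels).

Vertices and Z = -7a + 11b:
  (1145/24, 123/2) → Z = 8221/24
  (25/6, 14) → Z = 749/6
  (215/6, 137/3) → Z = 503/2

The minimum is at (25/6, 14). Substituting into each constraint, equality holds for C1 and C6; the remaining constraints have slack.

C1 and C6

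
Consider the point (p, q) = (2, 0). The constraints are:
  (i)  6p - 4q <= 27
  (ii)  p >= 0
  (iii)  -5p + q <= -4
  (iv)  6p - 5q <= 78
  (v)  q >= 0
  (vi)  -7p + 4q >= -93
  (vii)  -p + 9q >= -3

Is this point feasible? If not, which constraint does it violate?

(i): 12 ≤ 27 ✓
(ii): 2 ≥ 0 ✓
(iii): -10 ≤ -4 ✓
(iv): 12 ≤ 78 ✓
(v): 0 ≥ 0 ✓
(vi): -14 ≥ -93 ✓
(vii): -2 ≥ -3 ✓

feasible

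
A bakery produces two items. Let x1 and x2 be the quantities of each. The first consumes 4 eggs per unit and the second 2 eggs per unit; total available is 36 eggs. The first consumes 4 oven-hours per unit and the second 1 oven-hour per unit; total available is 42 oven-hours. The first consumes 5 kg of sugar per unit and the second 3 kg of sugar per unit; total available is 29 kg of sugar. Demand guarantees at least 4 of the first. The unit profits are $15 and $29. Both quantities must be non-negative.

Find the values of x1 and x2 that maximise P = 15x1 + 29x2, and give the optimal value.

x1 = 4, x2 = 3, maximum P = 147

Extreme points and P = 15x1 + 29x2:
  (29/5, 0) → P = 87
  (4, 0) → P = 60
  (4, 3) → P = 147

At the optimal vertex, 5x1 + 3x2 = 29 and x1 = 4.
Solving simultaneously gives x1 = 4, x2 = 3.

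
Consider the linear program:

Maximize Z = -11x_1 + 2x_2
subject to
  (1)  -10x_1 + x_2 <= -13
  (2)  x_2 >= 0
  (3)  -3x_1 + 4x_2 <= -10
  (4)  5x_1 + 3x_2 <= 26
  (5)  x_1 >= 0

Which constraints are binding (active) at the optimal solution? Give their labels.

Feasible corners and Z = -11x_1 + 2x_2:
  (10/3, 0) → Z = -110/3
  (26/5, 0) → Z = -286/5
  (134/29, 28/29) → Z = -1418/29

The maximum is at (10/3, 0). Substituting into each constraint, equality holds for (2) and (3); the remaining constraints have slack.

(2) and (3)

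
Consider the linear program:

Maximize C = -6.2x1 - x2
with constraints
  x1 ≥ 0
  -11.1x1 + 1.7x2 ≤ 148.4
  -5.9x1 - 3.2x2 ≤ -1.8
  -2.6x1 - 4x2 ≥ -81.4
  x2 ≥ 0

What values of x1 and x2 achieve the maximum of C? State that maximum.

Vertices and C = -6.2x1 - x2:
  (0, 9/16) → C = -9/16
  (0, 407/20) → C = -407/20
  (18/59, 0) → C = -558/295
  (407/13, 0) → C = -12617/65

The optimum lies where x1 = 0 and -5.9x1 - 3.2x2 = -1.8.
Solving simultaneously gives x1 = 0, x2 = 9/16.

x1 = 0, x2 = 0.5625, maximum C = -0.5625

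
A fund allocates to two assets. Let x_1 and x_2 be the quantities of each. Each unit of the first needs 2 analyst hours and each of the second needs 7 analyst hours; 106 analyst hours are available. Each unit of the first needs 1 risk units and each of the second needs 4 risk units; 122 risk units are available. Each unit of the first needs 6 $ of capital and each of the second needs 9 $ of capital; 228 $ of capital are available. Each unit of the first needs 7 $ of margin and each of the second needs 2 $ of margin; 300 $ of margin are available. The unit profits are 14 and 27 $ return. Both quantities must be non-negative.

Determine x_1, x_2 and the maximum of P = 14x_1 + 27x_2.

Extreme points and P = 14x_1 + 27x_2:
  (0, 0) → P = 0
  (0, 106/7) → P = 2862/7
  (38, 0) → P = 532
  (107/4, 15/2) → P = 577

The binding constraints are 2x_1 + 7x_2 = 106 and 6x_1 + 9x_2 = 228.
Solving simultaneously gives x_1 = 107/4, x_2 = 15/2.

x_1 = 107/4, x_2 = 15/2, maximum P = 577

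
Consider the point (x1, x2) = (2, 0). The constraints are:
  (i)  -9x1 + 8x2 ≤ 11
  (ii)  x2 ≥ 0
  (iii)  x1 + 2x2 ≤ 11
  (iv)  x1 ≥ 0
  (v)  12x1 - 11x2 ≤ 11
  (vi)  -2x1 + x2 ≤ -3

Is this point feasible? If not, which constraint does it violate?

Constraint (v): 12x1 - 11x2 = 24, which is not ≤ 11. All other constraints are satisfied.

not feasible — violates (v)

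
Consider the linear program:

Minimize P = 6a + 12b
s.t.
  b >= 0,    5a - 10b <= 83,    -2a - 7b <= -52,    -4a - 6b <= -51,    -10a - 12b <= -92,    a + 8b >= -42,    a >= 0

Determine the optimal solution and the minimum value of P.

Corner points and P = 6a + 12b:
  (1101/55, 94/55) → P = 7734/55
  (45/16, 53/8) → P = 771/8
  (0, 17/2) → P = 102
The feasible region is unbounded (it extends along (2, 1), (0, 1)), but P strictly increases along every unbounded feasible direction, so there is no improving ray and the minimum is attained at a vertex.

The optimum lies where -2a - 7b = -52 and -4a - 6b = -51.
Solving simultaneously gives a = 45/16, b = 53/8.

a = 45/16, b = 53/8, minimum P = 771/8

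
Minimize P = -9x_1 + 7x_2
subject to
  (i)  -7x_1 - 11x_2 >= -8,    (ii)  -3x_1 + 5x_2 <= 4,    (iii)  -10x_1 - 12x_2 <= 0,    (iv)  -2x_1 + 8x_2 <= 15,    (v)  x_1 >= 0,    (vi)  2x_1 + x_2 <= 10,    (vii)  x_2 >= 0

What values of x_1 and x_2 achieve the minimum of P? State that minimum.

Vertices and P = -9x_1 + 7x_2:
  (0, 8/11) → P = 56/11
  (8/7, 0) → P = -72/7
  (0, 0) → P = 0

x_1 = 8/7, x_2 = 0, minimum P = -72/7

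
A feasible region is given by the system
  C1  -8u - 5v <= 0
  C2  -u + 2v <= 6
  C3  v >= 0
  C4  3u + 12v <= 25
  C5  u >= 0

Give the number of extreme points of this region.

The feasible vertices (each the meet of two boundaries and inside every other half-plane) are:
  (0, 0)
  (25/3, 0)
  (0, 25/12)

3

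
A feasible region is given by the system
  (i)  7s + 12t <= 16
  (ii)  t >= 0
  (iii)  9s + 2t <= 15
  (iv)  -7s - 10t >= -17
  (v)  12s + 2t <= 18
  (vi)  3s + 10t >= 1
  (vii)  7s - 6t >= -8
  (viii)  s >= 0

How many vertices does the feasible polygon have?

The feasible vertices (each the meet of two boundaries and inside every other half-plane) are:
  (92/65, 33/65)
  (0, 4/3)
  (3/2, 0)
  (1/3, 0)
  (0, 1/10)

5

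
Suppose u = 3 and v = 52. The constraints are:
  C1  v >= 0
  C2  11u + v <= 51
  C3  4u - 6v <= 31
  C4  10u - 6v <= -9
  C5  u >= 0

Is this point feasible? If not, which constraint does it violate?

Constraint C2: 11u + v = 85, which is not ≤ 51. All other constraints are satisfied.

not feasible — violates C2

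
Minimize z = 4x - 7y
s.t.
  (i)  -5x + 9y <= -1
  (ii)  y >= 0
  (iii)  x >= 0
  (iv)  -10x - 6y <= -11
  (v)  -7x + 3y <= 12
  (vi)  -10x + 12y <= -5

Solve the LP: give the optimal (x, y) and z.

The feasible region is unbounded (it extends along (9, 5), (1, 0)), but z strictly increases along every unbounded feasible direction, so there is no improving ray and the minimum is attained at a vertex.

The binding constraints are -5x + 9y = -1 and -10x + 12y = -5.
Solving simultaneously gives x = 11/10, y = 1/2.

x = 11/10, y = 1/2, minimum z = 9/10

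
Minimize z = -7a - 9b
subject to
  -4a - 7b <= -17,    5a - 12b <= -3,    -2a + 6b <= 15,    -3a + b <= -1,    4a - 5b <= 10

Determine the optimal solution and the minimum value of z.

a = 135/14, b = 40/7, minimum z = -1665/14

Vertices and z = -7a - 9b:
  (183/83, 97/83) → z = -2154/83
  (24/25, 47/25) → z = -591/25
  (135/23, 62/23) → z = -1503/23
  (21/16, 47/16) → z = -285/8
  (135/14, 40/7) → z = -1665/14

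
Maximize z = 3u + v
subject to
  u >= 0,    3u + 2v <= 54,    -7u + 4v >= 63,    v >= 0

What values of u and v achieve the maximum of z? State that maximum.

Corner points and z = 3u + v:
  (0, 27) → z = 27
  (0, 63/4) → z = 63/4
  (45/13, 567/26) → z = 837/26

u = 45/13, v = 567/26, maximum z = 837/26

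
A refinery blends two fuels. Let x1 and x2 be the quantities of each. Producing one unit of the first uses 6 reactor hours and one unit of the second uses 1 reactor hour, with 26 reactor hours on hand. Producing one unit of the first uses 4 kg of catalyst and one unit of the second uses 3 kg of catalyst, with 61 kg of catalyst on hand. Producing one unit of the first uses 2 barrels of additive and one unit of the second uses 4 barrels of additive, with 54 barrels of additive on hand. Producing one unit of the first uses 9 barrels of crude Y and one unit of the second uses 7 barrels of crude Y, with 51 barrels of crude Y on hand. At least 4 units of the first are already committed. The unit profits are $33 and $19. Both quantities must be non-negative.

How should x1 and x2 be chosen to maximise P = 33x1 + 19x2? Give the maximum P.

Vertices and P = 33x1 + 19x2:
  (13/3, 0) → P = 143
  (4, 0) → P = 132
  (4, 2) → P = 170

x1 = 4, x2 = 2, maximum P = 170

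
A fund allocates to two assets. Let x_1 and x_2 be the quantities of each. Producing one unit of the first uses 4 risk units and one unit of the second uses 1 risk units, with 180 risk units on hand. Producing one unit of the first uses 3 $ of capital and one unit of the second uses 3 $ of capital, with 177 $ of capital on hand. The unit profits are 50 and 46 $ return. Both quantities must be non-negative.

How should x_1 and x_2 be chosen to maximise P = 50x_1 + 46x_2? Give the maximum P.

x_1 = 121/3, x_2 = 56/3, maximum P = 8626/3

Extreme points and P = 50x_1 + 46x_2:
  (0, 0) → P = 0
  (0, 59) → P = 2714
  (45, 0) → P = 2250
  (121/3, 56/3) → P = 8626/3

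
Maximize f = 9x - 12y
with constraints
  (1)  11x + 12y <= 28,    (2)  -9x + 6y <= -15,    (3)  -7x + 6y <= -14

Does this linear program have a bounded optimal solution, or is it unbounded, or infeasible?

From the feasible point (56/25, 7/25), moving in the direction (-6, -9) keeps every constraint satisfied while f increases without bound.

unbounded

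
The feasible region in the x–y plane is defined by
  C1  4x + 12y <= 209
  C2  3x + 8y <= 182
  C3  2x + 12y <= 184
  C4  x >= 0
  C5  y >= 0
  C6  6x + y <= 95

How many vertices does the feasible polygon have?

Pairwise boundary intersections that survive every other constraint:
  (25/2, 53/4)
  (931/68, 437/34)
  (0, 46/3)
  (0, 0)
  (95/6, 0)

5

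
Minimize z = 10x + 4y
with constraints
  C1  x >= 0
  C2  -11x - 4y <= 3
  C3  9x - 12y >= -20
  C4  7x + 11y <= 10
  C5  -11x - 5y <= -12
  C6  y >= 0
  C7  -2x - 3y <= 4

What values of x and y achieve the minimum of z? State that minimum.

x = 41/43, y = 13/43, minimum z = 462/43

Corner points and z = 10x + 4y:
  (41/43, 13/43) → z = 462/43
  (10/7, 0) → z = 100/7
  (12/11, 0) → z = 120/11

At the optimal vertex, 7x + 11y = 10 and -11x - 5y = -12.
Solving simultaneously gives x = 41/43, y = 13/43.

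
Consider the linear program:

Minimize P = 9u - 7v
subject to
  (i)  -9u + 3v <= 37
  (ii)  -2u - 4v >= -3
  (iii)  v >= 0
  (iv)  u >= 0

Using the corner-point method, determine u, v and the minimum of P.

u = 0, v = 3/4, minimum P = -21/4

At the optimal vertex, -2u - 4v = -3 and u = 0.
Solving simultaneously gives u = 0, v = 3/4.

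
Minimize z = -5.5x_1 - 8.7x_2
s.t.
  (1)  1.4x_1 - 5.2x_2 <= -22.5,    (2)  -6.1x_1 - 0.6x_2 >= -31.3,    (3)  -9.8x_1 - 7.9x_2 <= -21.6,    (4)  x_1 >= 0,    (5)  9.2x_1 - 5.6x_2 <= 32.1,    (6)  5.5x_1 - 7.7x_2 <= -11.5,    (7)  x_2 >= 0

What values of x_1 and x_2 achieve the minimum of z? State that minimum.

x_1 = 0, x_2 = 313/6, minimum z = -9077/20

Extreme points and z = -5.5x_1 - 8.7x_2:
  (7463/1628, 18107/3256) → z = -2396239/32560
  (0, 225/52) → z = -3915/104
  (0, 313/6) → z = -9077/20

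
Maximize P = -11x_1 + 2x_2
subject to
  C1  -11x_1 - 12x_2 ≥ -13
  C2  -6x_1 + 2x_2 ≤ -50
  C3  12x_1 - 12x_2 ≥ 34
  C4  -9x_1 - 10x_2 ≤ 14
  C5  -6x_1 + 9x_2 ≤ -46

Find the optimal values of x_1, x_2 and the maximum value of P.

Corner points and P = -11x_1 + 2x_2:
  (313/47, -236/47) → P = -3915/47
  (149, -271/2) → P = -1910
  (236/39, -89/13) → P = -3130/39

The binding constraints are -6x_1 + 2x_2 = -50 and -9x_1 - 10x_2 = 14.
Solving simultaneously gives x_1 = 236/39, x_2 = -89/13.

x_1 = 236/39, x_2 = -89/13, maximum P = -3130/39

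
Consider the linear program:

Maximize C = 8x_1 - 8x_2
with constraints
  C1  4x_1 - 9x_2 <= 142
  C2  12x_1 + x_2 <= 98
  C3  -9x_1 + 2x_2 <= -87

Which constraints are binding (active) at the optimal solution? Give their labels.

Vertices and C = 8x_1 - 8x_2:
  (64/7, -82/7) → C = 1168/7
  (499/73, -930/73) → C = 11432/73
  (283/33, -54/11) → C = 3560/33

The maximum is at (64/7, -82/7). Substituting into each constraint, equality holds for C1 and C2; the remaining constraints have slack.

C1 and C2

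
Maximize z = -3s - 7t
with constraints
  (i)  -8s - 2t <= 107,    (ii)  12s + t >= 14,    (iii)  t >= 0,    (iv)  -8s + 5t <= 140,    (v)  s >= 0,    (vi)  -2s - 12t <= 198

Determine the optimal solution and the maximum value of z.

s = 7/6, t = 0, maximum z = -7/2

Extreme points and z = -3s - 7t:
  (7/6, 0) → z = -7/2
  (0, 14) → z = -98
  (0, 28) → z = -196
The feasible region is unbounded (it extends along (5, 8), (1, 0)), but z strictly decreases along every unbounded feasible direction, so there is no improving ray and the maximum is attained at a vertex.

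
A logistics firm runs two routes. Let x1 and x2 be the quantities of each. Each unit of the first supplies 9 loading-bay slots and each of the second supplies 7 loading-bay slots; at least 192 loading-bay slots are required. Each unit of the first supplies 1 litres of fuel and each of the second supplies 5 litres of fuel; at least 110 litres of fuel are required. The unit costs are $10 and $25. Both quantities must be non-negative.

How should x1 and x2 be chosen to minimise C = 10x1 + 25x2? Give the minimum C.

x1 = 5, x2 = 21, minimum C = 575

Corner points and C = 10x1 + 25x2:
  (0, 192/7) → C = 4800/7
  (110, 0) → C = 1100
  (5, 21) → C = 575
The feasible region is unbounded (it extends along (0, 1), (1, 0)), but C strictly increases along every unbounded feasible direction, so there is no improving ray and the minimum is attained at a vertex.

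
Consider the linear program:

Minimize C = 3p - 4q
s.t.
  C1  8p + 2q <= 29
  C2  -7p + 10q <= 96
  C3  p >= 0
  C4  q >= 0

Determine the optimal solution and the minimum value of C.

Corner points and C = 3p - 4q:
  (49/47, 971/94) → C = -1795/47
  (29/8, 0) → C = 87/8
  (0, 48/5) → C = -192/5
  (0, 0) → C = 0

At the optimal vertex, -7p + 10q = 96 and p = 0.
Solving simultaneously gives p = 0, q = 48/5.

p = 0, q = 48/5, minimum C = -192/5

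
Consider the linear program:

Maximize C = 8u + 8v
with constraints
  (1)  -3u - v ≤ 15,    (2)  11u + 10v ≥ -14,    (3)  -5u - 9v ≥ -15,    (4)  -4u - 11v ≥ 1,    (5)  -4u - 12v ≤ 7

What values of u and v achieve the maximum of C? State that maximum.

u = 81/8, v = -95/24, maximum C = 148/3

The optimum lies where -5u - 9v = -15 and -4u - 12v = 7.
Solving simultaneously gives u = 81/8, v = -95/24.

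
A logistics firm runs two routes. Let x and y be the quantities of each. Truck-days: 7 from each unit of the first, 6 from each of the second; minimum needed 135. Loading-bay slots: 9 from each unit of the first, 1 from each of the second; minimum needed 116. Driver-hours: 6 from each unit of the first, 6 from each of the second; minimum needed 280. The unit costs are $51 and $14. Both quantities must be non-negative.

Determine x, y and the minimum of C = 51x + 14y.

x = 26/3, y = 38, minimum C = 974

Feasible corners and C = 51x + 14y:
  (0, 116) → C = 1624
  (140/3, 0) → C = 2380
  (26/3, 38) → C = 974
The feasible region is unbounded (it extends along (0, 1), (1, 0)), but C strictly increases along every unbounded feasible direction, so there is no improving ray and the minimum is attained at a vertex.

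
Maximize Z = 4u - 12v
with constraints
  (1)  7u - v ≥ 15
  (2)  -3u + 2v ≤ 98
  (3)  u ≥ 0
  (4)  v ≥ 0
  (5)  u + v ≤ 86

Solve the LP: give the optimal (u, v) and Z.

u = 86, v = 0, maximum Z = 344

Extreme points and Z = 4u - 12v:
  (128/11, 731/11) → Z = -8260/11
  (15/7, 0) → Z = 60/7
  (74/5, 356/5) → Z = -3976/5
  (86, 0) → Z = 344

The optimum lies where v = 0 and u + v = 86.
Solving simultaneously gives u = 86, v = 0.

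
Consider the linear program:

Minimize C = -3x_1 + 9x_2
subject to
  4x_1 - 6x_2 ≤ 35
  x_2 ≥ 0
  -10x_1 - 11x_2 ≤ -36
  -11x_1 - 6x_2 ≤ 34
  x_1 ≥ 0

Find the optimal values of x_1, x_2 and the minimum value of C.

The feasible region is unbounded (it extends along (0, 1), (3, 2)), but C strictly increases along every unbounded feasible direction, so there is no improving ray and the minimum is attained at a vertex.

x_1 = 35/4, x_2 = 0, minimum C = -105/4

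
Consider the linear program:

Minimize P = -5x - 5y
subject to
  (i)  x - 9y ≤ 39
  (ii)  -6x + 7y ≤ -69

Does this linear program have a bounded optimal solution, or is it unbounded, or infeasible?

From the feasible point (348/47, -165/47), moving in the direction (9, 1) keeps every constraint satisfied while P decreases without bound.

unbounded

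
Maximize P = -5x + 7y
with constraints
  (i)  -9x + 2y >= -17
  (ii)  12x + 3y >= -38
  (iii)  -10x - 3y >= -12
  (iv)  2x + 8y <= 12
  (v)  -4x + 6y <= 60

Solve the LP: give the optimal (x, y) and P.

x = -34/9, y = 22/9, maximum P = 36

Vertices and P = -5x + 7y:
  (-25/51, -182/17) → P = -3697/51
  (75/47, -62/47) → P = -809/47
  (-34/9, 22/9) → P = 36
  (30/37, 48/37) → P = 186/37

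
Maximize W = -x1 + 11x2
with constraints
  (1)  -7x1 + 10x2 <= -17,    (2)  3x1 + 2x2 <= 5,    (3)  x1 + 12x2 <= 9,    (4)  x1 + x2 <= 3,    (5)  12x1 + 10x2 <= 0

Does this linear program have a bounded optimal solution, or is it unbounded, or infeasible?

bounded optimum

Extreme points and W = -x1 + 11x2:
  (17/19, -102/95) → W = -1207/95
  (25/3, -10) → W = -355/3
The feasible region has finitely many vertices and no improving ray; the maximum is -1207/95 at (17/19, -102/95).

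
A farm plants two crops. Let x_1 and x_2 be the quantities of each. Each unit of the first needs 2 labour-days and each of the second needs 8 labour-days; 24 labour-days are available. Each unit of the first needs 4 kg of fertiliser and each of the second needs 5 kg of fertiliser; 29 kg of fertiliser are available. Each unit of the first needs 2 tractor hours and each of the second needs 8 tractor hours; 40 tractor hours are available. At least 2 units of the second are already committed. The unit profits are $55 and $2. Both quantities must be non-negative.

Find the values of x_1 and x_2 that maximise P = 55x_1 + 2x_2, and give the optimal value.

x_1 = 4, x_2 = 2, maximum P = 224

Corner points and P = 55x_1 + 2x_2:
  (0, 3) → P = 6
  (0, 2) → P = 4
  (4, 2) → P = 224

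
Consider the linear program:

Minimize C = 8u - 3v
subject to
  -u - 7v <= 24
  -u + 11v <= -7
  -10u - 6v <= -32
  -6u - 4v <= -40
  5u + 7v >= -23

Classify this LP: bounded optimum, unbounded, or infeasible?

Extreme points and C = 8u - 3v:
  (188/19, -92/19) → C = 1780/19
  (234/35, -1/35) → C = 375/7
The feasible region has finitely many vertices and no improving ray; the minimum is 375/7 at (234/35, -1/35).

bounded optimum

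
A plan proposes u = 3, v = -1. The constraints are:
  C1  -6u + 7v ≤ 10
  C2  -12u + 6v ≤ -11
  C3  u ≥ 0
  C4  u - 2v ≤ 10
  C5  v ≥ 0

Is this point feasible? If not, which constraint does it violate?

Constraint C5: v = -1, which is not ≥ 0. All other constraints are satisfied.

not feasible — violates C5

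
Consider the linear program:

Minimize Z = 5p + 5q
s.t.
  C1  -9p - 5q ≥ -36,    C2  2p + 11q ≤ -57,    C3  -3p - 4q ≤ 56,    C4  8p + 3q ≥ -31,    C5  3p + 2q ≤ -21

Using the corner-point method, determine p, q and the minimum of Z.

p = 44/23, q = -355/23, minimum Z = -1555/23

Corner points and Z = 5p + 5q:
  (44/23, -355/23) → Z = -1555/23
  (14/3, -35/2) → Z = -385/6
  (1/7, -75/7) → Z = -370/7

The optimum lies where -3p - 4q = 56 and 8p + 3q = -31.
Solving simultaneously gives p = 44/23, q = -355/23.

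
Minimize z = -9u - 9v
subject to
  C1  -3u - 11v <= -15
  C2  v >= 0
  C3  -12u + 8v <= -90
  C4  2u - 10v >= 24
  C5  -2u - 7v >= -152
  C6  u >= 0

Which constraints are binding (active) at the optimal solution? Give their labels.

Corner points and z = -9u - 9v:
  (12, 0) → z = -108
  (76, 0) → z = -684
  (844/17, 128/17) → z = -8748/17

The minimum is at (76, 0). Substituting into each constraint, equality holds for C2 and C5; the remaining constraints have slack.

C2 and C5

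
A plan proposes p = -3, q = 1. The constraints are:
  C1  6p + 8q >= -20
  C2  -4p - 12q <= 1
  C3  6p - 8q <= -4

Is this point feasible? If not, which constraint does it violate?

C1: -10 ≥ -20 ✓
C2: 0 ≤ 1 ✓
C3: -26 ≤ -4 ✓

feasible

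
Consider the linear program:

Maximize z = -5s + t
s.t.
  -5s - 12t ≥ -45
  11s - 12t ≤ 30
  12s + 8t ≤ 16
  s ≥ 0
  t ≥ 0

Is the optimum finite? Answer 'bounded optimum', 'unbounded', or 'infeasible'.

Extreme points and z = -5s + t:
  (0, 2) → z = 2
  (4/3, 0) → z = -20/3
  (0, 0) → z = 0
The feasible region has finitely many vertices and no improving ray; the maximum is 2 at (0, 2).

bounded optimum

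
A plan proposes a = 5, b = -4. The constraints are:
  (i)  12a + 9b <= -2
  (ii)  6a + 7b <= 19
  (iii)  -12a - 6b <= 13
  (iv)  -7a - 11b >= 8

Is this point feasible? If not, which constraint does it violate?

Constraint (i): 12a + 9b = 24, which is not ≤ -2. All other constraints are satisfied.

not feasible — violates (i)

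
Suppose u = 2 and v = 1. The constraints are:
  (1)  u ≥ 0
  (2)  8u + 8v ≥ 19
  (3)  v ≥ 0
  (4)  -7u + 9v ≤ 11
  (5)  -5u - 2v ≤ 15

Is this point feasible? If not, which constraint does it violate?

feasible

(1): 2 ≥ 0 ✓
(2): 24 ≥ 19 ✓
(3): 1 ≥ 0 ✓
(4): -5 ≤ 11 ✓
(5): -12 ≤ 15 ✓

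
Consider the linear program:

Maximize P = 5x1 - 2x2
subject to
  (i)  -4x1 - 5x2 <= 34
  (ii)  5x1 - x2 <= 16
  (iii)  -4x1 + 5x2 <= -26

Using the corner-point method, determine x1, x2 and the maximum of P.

At the optimal vertex, -4x1 - 5x2 = 34 and 5x1 - x2 = 16.
Solving simultaneously gives x1 = 46/29, x2 = -234/29.

x1 = 46/29, x2 = -234/29, maximum P = 698/29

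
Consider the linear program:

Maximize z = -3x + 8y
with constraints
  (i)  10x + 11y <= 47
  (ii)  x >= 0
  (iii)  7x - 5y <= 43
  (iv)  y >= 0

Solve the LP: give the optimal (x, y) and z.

x = 0, y = 47/11, maximum z = 376/11

Extreme points and z = -3x + 8y:
  (0, 47/11) → z = 376/11
  (47/10, 0) → z = -141/10
  (0, 0) → z = 0

The optimum lies where 10x + 11y = 47 and x = 0.
Solving simultaneously gives x = 0, y = 47/11.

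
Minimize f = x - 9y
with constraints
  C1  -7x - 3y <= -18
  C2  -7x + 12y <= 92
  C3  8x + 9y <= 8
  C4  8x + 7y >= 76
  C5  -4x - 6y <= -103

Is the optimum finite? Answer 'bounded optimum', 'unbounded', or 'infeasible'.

The boundaries -7x + 12y = 92 and -4x - 6y = -103 meet at (38/5, 121/10), but that point violates 8x + 9y ≤ 8. Every candidate vertex is excluded by some other constraint, so the feasible region is empty.

infeasible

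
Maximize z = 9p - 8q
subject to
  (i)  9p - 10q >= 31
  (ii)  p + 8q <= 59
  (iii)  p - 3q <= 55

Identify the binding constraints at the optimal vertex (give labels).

Extreme points and z = 9p - 8q:
  (419/41, 250/41) → z = 1771/41
  (-457/17, -464/17) → z = -401/17
  (617/11, 4/11) → z = 5521/11

The maximum is at (617/11, 4/11). Substituting into each constraint, equality holds for (ii) and (iii); the remaining constraints have slack.

(ii) and (iii)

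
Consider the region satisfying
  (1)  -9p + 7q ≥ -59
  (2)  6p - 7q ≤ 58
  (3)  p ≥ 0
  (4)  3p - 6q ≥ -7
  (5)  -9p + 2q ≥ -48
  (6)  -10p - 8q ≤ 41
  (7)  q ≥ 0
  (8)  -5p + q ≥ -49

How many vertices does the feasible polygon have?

Pairwise boundary intersections that survive every other constraint:
  (0, 7/6)
  (0, 0)
  (151/24, 69/16)
  (16/3, 0)

4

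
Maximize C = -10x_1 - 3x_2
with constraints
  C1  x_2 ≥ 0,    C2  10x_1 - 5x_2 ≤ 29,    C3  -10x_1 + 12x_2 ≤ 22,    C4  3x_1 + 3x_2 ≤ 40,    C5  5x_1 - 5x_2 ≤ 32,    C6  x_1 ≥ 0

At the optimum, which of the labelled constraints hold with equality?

C1 and C6

Vertices and C = -10x_1 - 3x_2:
  (29/10, 0) → C = -29
  (0, 0) → C = 0
  (287/45, 313/45) → C = -3809/45
  (69/11, 233/33) → C = -923/11
  (0, 11/6) → C = -11/2

The maximum is at (0, 0). Substituting into each constraint, equality holds for C1 and C6; the remaining constraints have slack.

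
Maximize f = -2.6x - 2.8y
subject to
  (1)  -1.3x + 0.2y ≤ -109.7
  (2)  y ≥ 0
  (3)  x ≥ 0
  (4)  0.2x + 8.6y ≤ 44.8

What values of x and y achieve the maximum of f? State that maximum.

x = 1097/13, y = 0, maximum f = -1097/5

At the optimal vertex, -1.3x + 0.2y = -109.7 and y = 0.
Solving simultaneously gives x = 1097/13, y = 0.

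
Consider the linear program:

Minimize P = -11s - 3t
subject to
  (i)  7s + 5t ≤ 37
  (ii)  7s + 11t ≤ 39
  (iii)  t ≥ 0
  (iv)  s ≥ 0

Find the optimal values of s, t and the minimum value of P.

s = 37/7, t = 0, minimum P = -407/7

Feasible corners and P = -11s - 3t:
  (106/21, 1/3) → P = -1187/21
  (37/7, 0) → P = -407/7
  (0, 39/11) → P = -117/11
  (0, 0) → P = 0

At the optimal vertex, 7s + 5t = 37 and t = 0.
Solving simultaneously gives s = 37/7, t = 0.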